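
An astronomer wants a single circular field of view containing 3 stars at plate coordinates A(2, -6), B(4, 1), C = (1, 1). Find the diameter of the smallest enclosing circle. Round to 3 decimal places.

Side lengths²: AB² = 53, AC² = 50, BC² = 9.
Since AB² = 53 < 50 + 9 = 59, the triangle is acute, so the smallest enclosing circle is the circumcircle.
Circumcentre = (2.5, -33/14), r² = 1325/98.
Diameter = 2r = 2√(1325/98) ≈ 7.354.

7.354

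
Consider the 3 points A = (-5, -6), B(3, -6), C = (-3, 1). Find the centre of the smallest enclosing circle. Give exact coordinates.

Side lengths²: AB² = 64, AC² = 53, BC² = 85.
Since BC² = 85 < 64 + 53 = 117, the triangle is acute, so the smallest enclosing circle is the circumcircle.
Circumcentre = (-1, -47/14), r² = 4505/196.
Centre = (-1, -47/14).

(-1, -47/14)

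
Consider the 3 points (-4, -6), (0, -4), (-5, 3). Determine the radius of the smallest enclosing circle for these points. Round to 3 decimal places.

Call the three points A, B, C in the order given.
Side lengths²: AB² = 20, AC² = 82, BC² = 74.
Since AC² = 82 < 74 + 20 = 94, the triangle is acute, so the smallest enclosing circle is the circumcircle.
Circumcentre = (-72/19, -27/19), r² = 7585/361.
r = √(7585/361) ≈ 4.584.

4.584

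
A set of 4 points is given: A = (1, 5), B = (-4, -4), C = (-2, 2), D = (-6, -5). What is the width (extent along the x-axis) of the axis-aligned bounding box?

7

max x = 1, min x = -6, so width = 7.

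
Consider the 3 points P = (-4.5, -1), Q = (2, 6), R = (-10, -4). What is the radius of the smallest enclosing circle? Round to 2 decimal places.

7.81

Side lengths²: PQ² = 91.25, PR² = 39.25, QR² = 244.
Since QR² = 244 ≥ 91.25 + 39.25 = 130.5, the angle opposite QR is not acute, so the smallest enclosing circle has QR as diameter.
Centre = midpoint of QR = (-4, 1), r² = 244/4 = 61.
r = √61 ≈ 7.81.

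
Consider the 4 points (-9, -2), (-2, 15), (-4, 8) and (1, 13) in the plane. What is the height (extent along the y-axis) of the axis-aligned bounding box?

max y = 15, min y = -2, so height = 17.

17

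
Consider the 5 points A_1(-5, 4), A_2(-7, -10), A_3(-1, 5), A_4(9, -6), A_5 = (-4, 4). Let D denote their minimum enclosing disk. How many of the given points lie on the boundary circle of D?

3

The minimum enclosing circle of a finite set is fixed by two of the points (as a diameter) or three (as a circumcircle).
The minimum enclosing circle is determined by three boundary points: A_1, A_2, A_4.
Their circumcentre is (-1/27, -104/27) with r² = 62900/729.
The farthest remaining point A_3 is at distance² 57797/729 ≤ 62900/729.
The points at distance exactly r from the centre are A_1, A_2, A_4 — 3 points.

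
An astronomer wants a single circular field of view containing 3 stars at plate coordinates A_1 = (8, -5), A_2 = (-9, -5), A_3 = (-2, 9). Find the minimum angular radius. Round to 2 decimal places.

9.62

Side lengths²: A_1A_2² = 289, A_1A_3² = 296, A_2A_3² = 245.
Since A_1A_3² = 296 < 289 + 245 = 534, the triangle is acute, so the smallest enclosing circle is the circumcircle.
Circumcentre = (-0.5, -0.5), r² = 92.5.
r = √(92.5) ≈ 9.62.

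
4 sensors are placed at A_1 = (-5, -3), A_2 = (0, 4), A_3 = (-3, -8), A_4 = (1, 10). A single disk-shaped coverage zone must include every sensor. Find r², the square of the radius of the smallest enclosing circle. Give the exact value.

85

The farthest pair is A_3–A_4 with squared distance 340. The circle on this segment as diameter has centre (-1, 1) and r² = 340/4 = 85.
Check A_1: distance² to centre = 32 ≤ 85, so it lies inside.
All remaining points lie in this disk, and no smaller disk contains both endpoints, so this is the minimum enclosing circle.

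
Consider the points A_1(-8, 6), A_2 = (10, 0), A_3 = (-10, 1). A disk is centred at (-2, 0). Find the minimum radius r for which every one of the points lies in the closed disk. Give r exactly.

12

The required radius is the distance from (-2, 0) to the farthest point.
Squared distances: 72, 144, 65.
Maximum is 144, attained at A_2.
r = √144 = 12.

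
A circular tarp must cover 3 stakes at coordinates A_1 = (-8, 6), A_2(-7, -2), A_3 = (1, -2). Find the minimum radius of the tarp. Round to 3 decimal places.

Side lengths²: A_1A_2² = 65, A_1A_3² = 145, A_2A_3² = 64.
Since A_1A_3² = 145 ≥ 65 + 64 = 129, the angle opposite A_1A_3 is not acute, so the smallest enclosing circle has A_1A_3 as diameter.
Centre = midpoint of A_1A_3 = (-3.5, 2), r² = 145/4 = 36.25.
r = √(36.25) ≈ 6.021.

6.021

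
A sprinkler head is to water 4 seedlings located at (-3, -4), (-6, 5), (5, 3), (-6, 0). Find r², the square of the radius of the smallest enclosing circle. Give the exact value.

By Welzl's lemma the MEC is supported by two points (diametrically opposite) or three points (on a circumcircle).
The minimum enclosing circle is determined by three boundary points: (-3, -4), (-6, 5), (5, 3).
Their circumcentre is (-57/62, 105/62) with r² = 70625/1922.
The farthest remaining point (-6, 0) is at distance² 55125/1922 ≤ 70625/1922.

70625/1922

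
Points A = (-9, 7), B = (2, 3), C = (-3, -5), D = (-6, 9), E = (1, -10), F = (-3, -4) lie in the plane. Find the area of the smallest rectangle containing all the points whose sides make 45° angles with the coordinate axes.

189

In coordinates u = x + y, v = x − y the rectangle is axis-aligned; the map (x,y)→(u,v) scales areas by 2.
u-values: -2, 5, -8, 3, -9, -7; range = 5 − (-9) = 14.
v-values: -16, -1, 2, -15, 11, 1; range = 11 − (-16) = 27.
Area = (14 × 27) / 2 = 189.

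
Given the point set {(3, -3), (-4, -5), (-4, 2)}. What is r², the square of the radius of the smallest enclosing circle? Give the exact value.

Call the three points A, B, C in the order given.
Side lengths²: AB² = 53, AC² = 74, BC² = 49.
Since AC² = 74 < 53 + 49 = 102, the triangle is acute, so the smallest enclosing circle is the circumcircle.
Circumcentre = (-17/14, -1.5), r² = 1961/98.

1961/98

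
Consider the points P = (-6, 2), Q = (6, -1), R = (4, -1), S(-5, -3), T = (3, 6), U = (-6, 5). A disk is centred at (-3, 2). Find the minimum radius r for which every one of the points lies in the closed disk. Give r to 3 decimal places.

The required radius is the distance from (-3, 2) to the farthest point.
Squared distances: 9, 90, 58, 29, 52, 18.
Maximum is 90, attained at Q.
r = √90 ≈ 9.487.

9.487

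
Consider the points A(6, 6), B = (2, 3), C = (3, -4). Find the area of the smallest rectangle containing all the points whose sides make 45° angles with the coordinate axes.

In coordinates u = x + y, v = x − y the rectangle is axis-aligned; the map (x,y)→(u,v) scales areas by 2.
u-values: 12, 5, -1; range = 12 − (-1) = 13.
v-values: 0, -1, 7; range = 7 − (-1) = 8.
Area = (13 × 8) / 2 = 52.

52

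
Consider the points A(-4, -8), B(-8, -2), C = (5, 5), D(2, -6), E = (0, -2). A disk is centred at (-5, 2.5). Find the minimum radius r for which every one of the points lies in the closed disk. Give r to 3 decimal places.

11.011

The required radius is the distance from (-5, 2.5) to the farthest point.
Squared distances: 111.25, 29.25, 106.25, 121.25, 45.25.
Maximum is 121.25, attained at D.
r = √(121.25) ≈ 11.011.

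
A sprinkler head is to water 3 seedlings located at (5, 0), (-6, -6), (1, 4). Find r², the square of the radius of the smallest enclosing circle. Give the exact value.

23393/578

Call the three points A, B, C in the order given.
Side lengths²: AB² = 157, AC² = 32, BC² = 149.
Since AB² = 157 < 149 + 32 = 181, the triangle is acute, so the smallest enclosing circle is the circumcircle.
Circumcentre = (-35/34, -69/34), r² = 23393/578.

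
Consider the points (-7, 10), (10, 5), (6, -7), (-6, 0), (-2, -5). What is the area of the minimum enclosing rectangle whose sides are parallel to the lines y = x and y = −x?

In coordinates u = x + y, v = x − y the rectangle is axis-aligned; the map (x,y)→(u,v) scales areas by 2.
u-values: 3, 15, -1, -6, -7; range = 15 − (-7) = 22.
v-values: -17, 5, 13, -6, 3; range = 13 − (-17) = 30.
Area = (22 × 30) / 2 = 330.

330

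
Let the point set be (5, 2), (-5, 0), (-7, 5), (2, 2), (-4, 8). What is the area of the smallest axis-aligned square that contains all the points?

The bounding box has width 12 and height 8.
An axis-aligned square enclosing the set must have side ≥ max(width, height).
So the minimum side is max(12, 8) = 12.
Area = 12² = 144.

144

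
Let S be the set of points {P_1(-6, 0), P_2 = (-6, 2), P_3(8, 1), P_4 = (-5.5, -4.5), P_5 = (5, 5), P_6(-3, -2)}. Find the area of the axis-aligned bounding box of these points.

133

x ranges over [-6, 8], width 14.
y ranges over [-4.5, 5], height 9.5.
Area = 14 × 9.5 = 133.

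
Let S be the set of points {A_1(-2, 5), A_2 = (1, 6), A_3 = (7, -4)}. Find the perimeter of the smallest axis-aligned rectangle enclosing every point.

Width = max x − min x = 7 − (-2) = 9.
Height = max y − min y = 6 − (-4) = 10.
Perimeter = 2(9 + 10) = 38.

38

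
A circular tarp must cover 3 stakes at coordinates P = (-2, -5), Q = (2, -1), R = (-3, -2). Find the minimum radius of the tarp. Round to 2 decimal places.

2.85

Side lengths²: PQ² = 32, PR² = 10, QR² = 26.
Since PQ² = 32 < 26 + 10 = 36, the triangle is acute, so the smallest enclosing circle is the circumcircle.
Circumcentre = (-0.25, -2.75), r² = 8.125.
r = √(8.125) ≈ 2.85.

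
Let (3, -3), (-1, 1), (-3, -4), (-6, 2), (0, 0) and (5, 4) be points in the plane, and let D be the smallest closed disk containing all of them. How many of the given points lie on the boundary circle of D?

3

The minimum enclosing circle of a finite set is fixed by two of the points (as a diameter) or three (as a circumcircle).
The minimum enclosing circle is determined by three boundary points: (-3, -4), (-6, 2), (5, 4).
Their circumcentre is (-1/6, 7/6) with r² = 625/18.
The farthest remaining point (3, -3) is at distance² 493/18 ≤ 625/18.
The points at distance exactly r from the centre are (-3, -4), (-6, 2), (5, 4) — 3 points.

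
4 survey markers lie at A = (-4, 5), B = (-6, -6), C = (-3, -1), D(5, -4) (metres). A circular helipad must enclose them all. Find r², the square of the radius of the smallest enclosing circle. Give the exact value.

The minimum enclosing circle is determined by three boundary points: A, B, D.
Their circumcentre is (-31/26, -31/26) with r² = 15625/338.
The farthest remaining point C is at distance² 1117/338 ≤ 15625/338.

15625/338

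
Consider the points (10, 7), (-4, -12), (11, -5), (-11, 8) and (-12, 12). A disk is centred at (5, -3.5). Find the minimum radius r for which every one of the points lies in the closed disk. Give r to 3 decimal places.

The required radius is the distance from (5, -3.5) to the farthest point.
Squared distances: 135.25, 153.25, 38.25, 388.25, 529.25.
Maximum is 529.25, attained at (-12, 12).
r = √(529.25) ≈ 23.005.

23.005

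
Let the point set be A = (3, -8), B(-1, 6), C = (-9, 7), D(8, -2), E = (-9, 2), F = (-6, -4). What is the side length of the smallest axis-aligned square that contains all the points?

The bounding box has width 17 and height 15.
An axis-aligned square enclosing the set must have side ≥ max(width, height).
So the minimum side is max(17, 15) = 17.

17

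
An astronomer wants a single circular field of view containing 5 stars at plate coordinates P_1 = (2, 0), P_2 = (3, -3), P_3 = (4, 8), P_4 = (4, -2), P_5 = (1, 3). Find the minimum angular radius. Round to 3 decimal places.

The minimum enclosing circle of a finite set is fixed by two of the points (as a diameter) or three (as a circumcircle).
The farthest pair is P_2–P_3 with squared distance 122. The circle on this segment as diameter has centre (3.5, 2.5) and r² = 122/4 = 30.5.
Check P_1: distance² to centre = 8.5 ≤ 30.5, so it lies inside.
All remaining points lie in this disk, and no smaller disk contains both endpoints, so this is the minimum enclosing circle.
r = √(30.5) ≈ 5.523.

5.523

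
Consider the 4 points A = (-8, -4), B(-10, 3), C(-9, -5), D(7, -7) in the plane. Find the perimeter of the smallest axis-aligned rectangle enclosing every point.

Width = max x − min x = 7 − (-10) = 17.
Height = max y − min y = 3 − (-7) = 10.
Perimeter = 2(17 + 10) = 54.

54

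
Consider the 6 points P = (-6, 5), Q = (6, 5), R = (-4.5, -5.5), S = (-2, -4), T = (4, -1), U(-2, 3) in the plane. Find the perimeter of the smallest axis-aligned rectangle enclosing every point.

45

Width = max x − min x = 6 − (-6) = 12.
Height = max y − min y = 5 − (-5.5) = 10.5.
Perimeter = 2(12 + 10.5) = 45.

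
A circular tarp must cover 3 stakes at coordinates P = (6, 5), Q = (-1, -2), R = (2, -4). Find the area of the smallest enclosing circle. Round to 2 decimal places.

Side lengths²: PQ² = 98, PR² = 97, QR² = 13.
Since PQ² = 98 < 97 + 13 = 110, the triangle is acute, so the smallest enclosing circle is the circumcircle.
Circumcentre = (3.1, 0.9), r² = 25.22.
Area = π·r² = π·25.22 ≈ 79.23.

79.23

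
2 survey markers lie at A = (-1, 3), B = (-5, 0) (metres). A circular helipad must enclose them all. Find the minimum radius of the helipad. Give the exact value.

The smallest circle enclosing two points has them as diameter endpoints.
Centre = midpoint = (-3, 1.5); r² = |AB|²/4 = 25/4 = 6.25.
r = √(6.25) = 2.5.

2.5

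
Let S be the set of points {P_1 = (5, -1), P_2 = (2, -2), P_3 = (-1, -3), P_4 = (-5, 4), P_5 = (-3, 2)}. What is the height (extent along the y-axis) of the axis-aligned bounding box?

7

max y = 4, min y = -3, so height = 7.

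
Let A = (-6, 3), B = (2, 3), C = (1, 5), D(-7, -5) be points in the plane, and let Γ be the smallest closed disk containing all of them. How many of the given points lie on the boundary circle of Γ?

By Welzl's lemma the MEC is supported by two points (diametrically opposite) or three points (on a circumcircle).
The farthest pair is C–D with squared distance 164. The circle on this segment as diameter has centre (-3, 0) and r² = 164/4 = 41.
Check A: distance² to centre = 18 ≤ 41, so it lies inside.
All remaining points lie in this disk, and no smaller disk contains both endpoints, so this is the minimum enclosing circle.
The points at distance exactly r from the centre are C, D — 2 points.

2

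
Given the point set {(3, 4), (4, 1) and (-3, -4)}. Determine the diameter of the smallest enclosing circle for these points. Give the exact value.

10

Call the three points A, B, C in the order given.
Side lengths²: AB² = 10, AC² = 100, BC² = 74.
Since AC² = 100 ≥ 74 + 10 = 84, the angle opposite AC is not acute, so the smallest enclosing circle has AC as diameter.
Centre = midpoint of AC = (0, 0), r² = 100/4 = 25.
Diameter = 2r = 2√25 = 10.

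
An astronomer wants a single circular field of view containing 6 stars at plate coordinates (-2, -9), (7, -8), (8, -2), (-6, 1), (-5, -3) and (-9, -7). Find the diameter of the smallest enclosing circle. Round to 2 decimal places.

The farthest pair is (8, -2)–(-9, -7) with squared distance 314. The circle on this segment as diameter has centre (-0.5, -4.5) and r² = 314/4 = 78.5.
Check (-2, -9): distance² to centre = 22.5 ≤ 78.5, so it lies inside.
All remaining points lie in this disk, and no smaller disk contains both endpoints, so this is the minimum enclosing circle.
Diameter = 2r = 2√(78.5) ≈ 17.72.

17.72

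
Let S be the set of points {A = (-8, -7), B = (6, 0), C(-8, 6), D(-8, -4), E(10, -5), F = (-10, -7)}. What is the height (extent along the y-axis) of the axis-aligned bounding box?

max y = 6, min y = -7, so height = 13.

13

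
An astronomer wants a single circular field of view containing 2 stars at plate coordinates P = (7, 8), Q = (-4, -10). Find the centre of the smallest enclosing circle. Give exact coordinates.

(1.5, -1)

The smallest circle enclosing two points has them as diameter endpoints.
Centre = midpoint = (1.5, -1); r² = |PQ|²/4 = 445/4 = 111.25.
Centre = (1.5, -1).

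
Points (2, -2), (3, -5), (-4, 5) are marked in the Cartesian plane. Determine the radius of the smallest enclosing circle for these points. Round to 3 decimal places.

6.103

Call the three points A, B, C in the order given.
Side lengths²: AB² = 10, AC² = 85, BC² = 149.
Since BC² = 149 ≥ 85 + 10 = 95, the angle opposite BC is not acute, so the smallest enclosing circle has BC as diameter.
Centre = midpoint of BC = (-0.5, 0), r² = 149/4 = 37.25.
r = √(37.25) ≈ 6.103.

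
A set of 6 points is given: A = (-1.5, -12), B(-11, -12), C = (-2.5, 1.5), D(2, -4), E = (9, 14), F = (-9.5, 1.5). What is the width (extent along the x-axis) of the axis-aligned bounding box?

max x = 9, min x = -11, so width = 20.

20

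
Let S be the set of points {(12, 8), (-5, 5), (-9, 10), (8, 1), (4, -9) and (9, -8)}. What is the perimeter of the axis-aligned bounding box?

80

Width = max x − min x = 12 − (-9) = 21.
Height = max y − min y = 10 − (-9) = 19.
Perimeter = 2(21 + 19) = 80.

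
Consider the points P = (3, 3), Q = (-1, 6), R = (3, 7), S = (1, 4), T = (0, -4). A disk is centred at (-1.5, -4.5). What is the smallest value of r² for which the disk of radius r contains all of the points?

152.5

The required radius is the distance from (-1.5, -4.5) to the farthest point.
Squared distances: 76.5, 110.5, 152.5, 78.5, 2.5.
Maximum is 152.5, attained at R.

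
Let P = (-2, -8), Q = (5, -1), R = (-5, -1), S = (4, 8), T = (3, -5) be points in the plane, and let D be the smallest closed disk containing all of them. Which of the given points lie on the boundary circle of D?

P, S

By Welzl's lemma the MEC is supported by two points (diametrically opposite) or three points (on a circumcircle).
The farthest pair is P–S with squared distance 292. The circle on this segment as diameter has centre (1, 0) and r² = 292/4 = 73.
Check Q: distance² to centre = 17 ≤ 73, so it lies inside.
All remaining points lie in this disk, and no smaller disk contains both endpoints, so this is the minimum enclosing circle.
The points at distance exactly r from the centre are P, S — 2 points.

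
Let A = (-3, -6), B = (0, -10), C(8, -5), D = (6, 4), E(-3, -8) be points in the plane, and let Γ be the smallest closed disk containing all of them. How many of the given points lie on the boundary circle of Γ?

By Welzl's lemma the MEC is supported by two points (diametrically opposite) or three points (on a circumcircle).
The minimum enclosing circle is determined by three boundary points: B, D, E.
Their circumcentre is (47/18, -17/6) with r² = 9425/162.
The farthest remaining point A is at distance² 6725/162 ≤ 9425/162.
The points at distance exactly r from the centre are B, D, E — 3 points.

3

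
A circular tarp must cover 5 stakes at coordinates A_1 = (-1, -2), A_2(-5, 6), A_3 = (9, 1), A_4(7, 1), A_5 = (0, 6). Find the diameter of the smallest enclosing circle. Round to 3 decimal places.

The farthest pair is A_2–A_3 with squared distance 221. The circle on this segment as diameter has centre (2, 3.5) and r² = 221/4 = 55.25.
Check A_1: distance² to centre = 39.25 ≤ 55.25, so it lies inside.
All remaining points lie in this disk, and no smaller disk contains both endpoints, so this is the minimum enclosing circle.
Diameter = 2r = 2√(55.25) ≈ 14.866.

14.866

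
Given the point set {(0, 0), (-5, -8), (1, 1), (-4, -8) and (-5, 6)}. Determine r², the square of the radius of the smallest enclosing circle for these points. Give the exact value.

The farthest pair is (-4, -8)–(-5, 6) with squared distance 197. The circle on this segment as diameter has centre (-4.5, -1) and r² = 197/4 = 49.25.
Check (0, 0): distance² to centre = 21.25 ≤ 49.25, so it lies inside.
All remaining points lie in this disk, and no smaller disk contains both endpoints, so this is the minimum enclosing circle.

49.25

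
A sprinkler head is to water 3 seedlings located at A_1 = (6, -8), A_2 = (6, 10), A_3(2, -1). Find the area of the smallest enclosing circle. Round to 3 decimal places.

254.469

Side lengths²: A_1A_2² = 324, A_1A_3² = 65, A_2A_3² = 137.
Since A_1A_2² = 324 ≥ 137 + 65 = 202, the angle opposite A_1A_2 is not acute, so the smallest enclosing circle has A_1A_2 as diameter.
Centre = midpoint of A_1A_2 = (6, 1), r² = 324/4 = 81.
Area = π·r² = π·81 ≈ 254.469.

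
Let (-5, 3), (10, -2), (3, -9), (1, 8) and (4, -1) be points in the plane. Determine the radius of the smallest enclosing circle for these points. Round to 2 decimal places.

8.56

A smallest enclosing disk is always determined by at most three of the input points on its boundary.
The farthest pair is (3, -9)–(1, 8) with squared distance 293. The circle on this segment as diameter has centre (2, -0.5) and r² = 293/4 = 73.25.
Check (-5, 3): distance² to centre = 61.25 ≤ 73.25, so it lies inside.
All remaining points lie in this disk, and no smaller disk contains both endpoints, so this is the minimum enclosing circle.
r = √(73.25) ≈ 8.56.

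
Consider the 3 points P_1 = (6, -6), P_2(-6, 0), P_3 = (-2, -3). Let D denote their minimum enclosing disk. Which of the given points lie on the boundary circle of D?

Side lengths²: P_1P_2² = 180, P_1P_3² = 73, P_2P_3² = 25.
Since P_1P_2² = 180 ≥ 73 + 25 = 98, the angle opposite P_1P_2 is not acute, so the smallest enclosing circle has P_1P_2 as diameter.
Centre = midpoint of P_1P_2 = (0, -3), r² = 180/4 = 45.
The points at distance exactly r from the centre are P_1, P_2 — 2 points.

P_1, P_2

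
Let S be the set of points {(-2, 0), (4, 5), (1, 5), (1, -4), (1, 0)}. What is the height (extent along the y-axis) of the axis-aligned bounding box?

9

max y = 5, min y = -4, so height = 9.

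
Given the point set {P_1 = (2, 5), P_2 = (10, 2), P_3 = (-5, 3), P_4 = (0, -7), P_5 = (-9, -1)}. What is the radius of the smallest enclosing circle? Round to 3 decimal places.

9.618

The minimum enclosing circle of a finite set is fixed by two of the points (as a diameter) or three (as a circumcircle).
The farthest pair is P_2–P_5 with squared distance 370. The circle on this segment as diameter has centre (0.5, 0.5) and r² = 370/4 = 92.5.
Check P_1: distance² to centre = 22.5 ≤ 92.5, so it lies inside.
All remaining points lie in this disk, and no smaller disk contains both endpoints, so this is the minimum enclosing circle.
r = √(92.5) ≈ 9.618.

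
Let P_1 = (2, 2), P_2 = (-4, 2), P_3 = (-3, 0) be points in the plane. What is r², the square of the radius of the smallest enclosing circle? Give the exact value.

Side lengths²: P_1P_2² = 36, P_1P_3² = 29, P_2P_3² = 5.
Since P_1P_2² = 36 ≥ 29 + 5 = 34, the angle opposite P_1P_2 is not acute, so the smallest enclosing circle has P_1P_2 as diameter.
Centre = midpoint of P_1P_2 = (-1, 2), r² = 36/4 = 9.

9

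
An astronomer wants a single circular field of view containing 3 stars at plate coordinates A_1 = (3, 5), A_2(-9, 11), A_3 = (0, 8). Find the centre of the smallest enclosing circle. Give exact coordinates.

(-3, 8)

Side lengths²: A_1A_2² = 180, A_1A_3² = 18, A_2A_3² = 90.
Since A_1A_2² = 180 ≥ 90 + 18 = 108, the angle opposite A_1A_2 is not acute, so the smallest enclosing circle has A_1A_2 as diameter.
Centre = midpoint of A_1A_2 = (-3, 8), r² = 180/4 = 45.
Centre = (-3, 8).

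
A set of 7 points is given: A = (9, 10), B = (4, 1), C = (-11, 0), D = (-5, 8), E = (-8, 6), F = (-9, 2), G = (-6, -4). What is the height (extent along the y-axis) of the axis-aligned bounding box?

max y = 10, min y = -4, so height = 14.

14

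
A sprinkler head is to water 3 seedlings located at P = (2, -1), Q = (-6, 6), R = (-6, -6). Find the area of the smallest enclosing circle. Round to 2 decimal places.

123.42

Side lengths²: PQ² = 113, PR² = 89, QR² = 144.
Since QR² = 144 < 113 + 89 = 202, the triangle is acute, so the smallest enclosing circle is the circumcircle.
Circumcentre = (-4.1875, 0), r² = 39.28515625.
Area = π·r² = π·39.28515625 ≈ 123.42.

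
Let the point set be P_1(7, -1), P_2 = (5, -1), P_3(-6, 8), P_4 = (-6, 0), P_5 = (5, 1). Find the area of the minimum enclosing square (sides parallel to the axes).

The bounding box has width 13 and height 9.
An axis-aligned square enclosing the set must have side ≥ max(width, height).
So the minimum side is max(13, 9) = 13.
Area = 13² = 169.

169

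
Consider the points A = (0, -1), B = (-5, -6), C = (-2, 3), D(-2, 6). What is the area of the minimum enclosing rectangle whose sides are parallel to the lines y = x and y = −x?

67.5

In coordinates u = x + y, v = x − y the rectangle is axis-aligned; the map (x,y)→(u,v) scales areas by 2.
u-values: -1, -11, 1, 4; range = 4 − (-11) = 15.
v-values: 1, 1, -5, -8; range = 1 − (-8) = 9.
Area = (15 × 9) / 2 = 67.5.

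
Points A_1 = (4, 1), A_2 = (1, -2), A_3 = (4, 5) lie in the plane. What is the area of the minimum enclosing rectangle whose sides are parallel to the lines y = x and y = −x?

In coordinates u = x + y, v = x − y the rectangle is axis-aligned; the map (x,y)→(u,v) scales areas by 2.
u-values: 5, -1, 9; range = 9 − (-1) = 10.
v-values: 3, 3, -1; range = 3 − (-1) = 4.
Area = (10 × 4) / 2 = 20.

20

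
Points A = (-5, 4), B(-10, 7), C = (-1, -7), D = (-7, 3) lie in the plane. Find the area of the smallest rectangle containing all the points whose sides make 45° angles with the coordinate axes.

In coordinates u = x + y, v = x − y the rectangle is axis-aligned; the map (x,y)→(u,v) scales areas by 2.
u-values: -1, -3, -8, -4; range = -1 − (-8) = 7.
v-values: -9, -17, 6, -10; range = 6 − (-17) = 23.
Area = (7 × 23) / 2 = 80.5.

80.5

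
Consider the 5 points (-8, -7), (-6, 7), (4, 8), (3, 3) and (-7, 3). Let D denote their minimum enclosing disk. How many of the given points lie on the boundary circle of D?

The minimum enclosing circle of a finite set is fixed by two of the points (as a diameter) or three (as a circumcircle).
The farthest pair is (-8, -7)–(4, 8) with squared distance 369. The circle on this segment as diameter has centre (-2, 0.5) and r² = 369/4 = 92.25.
Check (-6, 7): distance² to centre = 58.25 ≤ 92.25, so it lies inside.
All remaining points lie in this disk, and no smaller disk contains both endpoints, so this is the minimum enclosing circle.
The points at distance exactly r from the centre are (-8, -7), (4, 8) — 2 points.

2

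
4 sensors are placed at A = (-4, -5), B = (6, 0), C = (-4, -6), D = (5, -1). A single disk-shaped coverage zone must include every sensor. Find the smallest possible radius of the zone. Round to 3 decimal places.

By Welzl's lemma the MEC is supported by two points (diametrically opposite) or three points (on a circumcircle).
The farthest pair is B–C with squared distance 136. The circle on this segment as diameter has centre (1, -3) and r² = 136/4 = 34.
Check A: distance² to centre = 29 ≤ 34, so it lies inside.
All remaining points lie in this disk, and no smaller disk contains both endpoints, so this is the minimum enclosing circle.
r = √34 ≈ 5.831.

5.831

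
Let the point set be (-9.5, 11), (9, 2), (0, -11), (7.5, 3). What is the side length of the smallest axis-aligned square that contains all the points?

The bounding box has width 18.5 and height 22.
An axis-aligned square enclosing the set must have side ≥ max(width, height).
So the minimum side is max(18.5, 22) = 22.

22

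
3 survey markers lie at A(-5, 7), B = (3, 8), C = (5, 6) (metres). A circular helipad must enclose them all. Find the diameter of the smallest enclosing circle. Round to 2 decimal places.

10.05

Side lengths²: AB² = 65, AC² = 101, BC² = 8.
Since AC² = 101 ≥ 65 + 8 = 73, the angle opposite AC is not acute, so the smallest enclosing circle has AC as diameter.
Centre = midpoint of AC = (0, 6.5), r² = 101/4 = 25.25.
Diameter = 2r = 2√(25.25) ≈ 10.05.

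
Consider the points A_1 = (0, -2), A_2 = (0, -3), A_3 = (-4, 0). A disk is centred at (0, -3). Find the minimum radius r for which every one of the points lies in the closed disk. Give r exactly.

The required radius is the distance from (0, -3) to the farthest point.
Squared distances: 1, 0, 25.
Maximum is 25, attained at A_3.
r = √25 = 5.

5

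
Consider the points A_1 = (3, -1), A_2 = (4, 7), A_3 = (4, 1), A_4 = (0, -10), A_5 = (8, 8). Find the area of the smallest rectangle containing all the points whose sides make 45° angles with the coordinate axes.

In coordinates u = x + y, v = x − y the rectangle is axis-aligned; the map (x,y)→(u,v) scales areas by 2.
u-values: 2, 11, 5, -10, 16; range = 16 − (-10) = 26.
v-values: 4, -3, 3, 10, 0; range = 10 − (-3) = 13.
Area = (26 × 13) / 2 = 169.

169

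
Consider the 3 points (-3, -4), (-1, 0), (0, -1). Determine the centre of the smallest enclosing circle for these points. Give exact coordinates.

Call the three points A, B, C in the order given.
Side lengths²: AB² = 20, AC² = 18, BC² = 2.
Since AB² = 20 ≥ 18 + 2 = 20, the angle opposite AB is not acute, so the smallest enclosing circle has AB as diameter.
Centre = midpoint of AB = (-2, -2), r² = 20/4 = 5.
Centre = (-2, -2).

(-2, -2)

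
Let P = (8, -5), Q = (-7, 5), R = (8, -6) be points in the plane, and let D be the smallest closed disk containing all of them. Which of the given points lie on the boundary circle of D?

Q, R

Side lengths²: PQ² = 325, PR² = 1, QR² = 346.
Since QR² = 346 ≥ 325 + 1 = 326, the angle opposite QR is not acute, so the smallest enclosing circle has QR as diameter.
Centre = midpoint of QR = (0.5, -0.5), r² = 346/4 = 86.5.
The points at distance exactly r from the centre are Q, R — 2 points.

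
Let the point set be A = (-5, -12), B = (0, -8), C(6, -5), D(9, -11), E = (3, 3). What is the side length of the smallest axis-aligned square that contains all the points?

15

The bounding box has width 14 and height 15.
An axis-aligned square enclosing the set must have side ≥ max(width, height).
So the minimum side is max(14, 15) = 15.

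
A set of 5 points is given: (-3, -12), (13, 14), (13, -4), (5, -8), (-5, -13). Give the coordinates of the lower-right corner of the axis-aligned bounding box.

x-range [-5, 13], y-range [-13, 14].
The lower-right corner is (13, -13).

(13, -13)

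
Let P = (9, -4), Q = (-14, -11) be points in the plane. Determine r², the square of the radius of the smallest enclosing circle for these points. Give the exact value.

144.5

The smallest circle enclosing two points has them as diameter endpoints.
Centre = midpoint = (-2.5, -7.5); r² = |PQ|²/4 = 578/4 = 144.5.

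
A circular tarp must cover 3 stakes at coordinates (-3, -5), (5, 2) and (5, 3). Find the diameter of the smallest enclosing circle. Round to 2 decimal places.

11.31

Call the three points A, B, C in the order given.
Side lengths²: AB² = 113, AC² = 128, BC² = 1.
Since AC² = 128 ≥ 113 + 1 = 114, the angle opposite AC is not acute, so the smallest enclosing circle has AC as diameter.
Centre = midpoint of AC = (1, -1), r² = 128/4 = 32.
Diameter = 2r = 2√32 ≈ 11.31.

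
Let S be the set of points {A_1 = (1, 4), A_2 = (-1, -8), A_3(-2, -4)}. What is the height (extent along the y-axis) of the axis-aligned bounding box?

12

max y = 4, min y = -8, so height = 12.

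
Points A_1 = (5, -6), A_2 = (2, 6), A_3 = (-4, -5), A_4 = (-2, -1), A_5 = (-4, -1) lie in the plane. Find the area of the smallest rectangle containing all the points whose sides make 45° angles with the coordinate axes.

In coordinates u = x + y, v = x − y the rectangle is axis-aligned; the map (x,y)→(u,v) scales areas by 2.
u-values: -1, 8, -9, -3, -5; range = 8 − (-9) = 17.
v-values: 11, -4, 1, -1, -3; range = 11 − (-4) = 15.
Area = (17 × 15) / 2 = 127.5.

127.5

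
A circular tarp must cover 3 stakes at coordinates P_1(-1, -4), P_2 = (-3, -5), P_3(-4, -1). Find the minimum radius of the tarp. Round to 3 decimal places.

2.173

Side lengths²: P_1P_2² = 5, P_1P_3² = 18, P_2P_3² = 17.
Since P_1P_3² = 18 < 17 + 5 = 22, the triangle is acute, so the smallest enclosing circle is the circumcircle.
Circumcentre = (-17/6, -17/6), r² = 85/18.
r = √(85/18) ≈ 2.173.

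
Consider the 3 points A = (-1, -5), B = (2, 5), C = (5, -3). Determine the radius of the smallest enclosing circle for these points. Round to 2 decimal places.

Side lengths²: AB² = 109, AC² = 40, BC² = 73.
Since AB² = 109 < 73 + 40 = 113, the triangle is acute, so the smallest enclosing circle is the circumcircle.
Circumcentre = (37/54, -1/18), r² = 39785/1458.
r = √(39785/1458) ≈ 5.22.

5.22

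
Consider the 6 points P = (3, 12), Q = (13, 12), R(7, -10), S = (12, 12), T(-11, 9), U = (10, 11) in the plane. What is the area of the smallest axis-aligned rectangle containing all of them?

528

x ranges over [-11, 13], width 24.
y ranges over [-10, 12], height 22.
Area = 24 × 22 = 528.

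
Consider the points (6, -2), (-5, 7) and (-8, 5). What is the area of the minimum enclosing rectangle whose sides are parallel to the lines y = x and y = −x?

73.5

In coordinates u = x + y, v = x − y the rectangle is axis-aligned; the map (x,y)→(u,v) scales areas by 2.
u-values: 4, 2, -3; range = 4 − (-3) = 7.
v-values: 8, -12, -13; range = 8 − (-13) = 21.
Area = (7 × 21) / 2 = 73.5.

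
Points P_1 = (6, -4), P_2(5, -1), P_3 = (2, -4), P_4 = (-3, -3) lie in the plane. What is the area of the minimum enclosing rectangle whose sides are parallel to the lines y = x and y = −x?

In coordinates u = x + y, v = x − y the rectangle is axis-aligned; the map (x,y)→(u,v) scales areas by 2.
u-values: 2, 4, -2, -6; range = 4 − (-6) = 10.
v-values: 10, 6, 6, 0; range = 10 − 0 = 10.
Area = (10 × 10) / 2 = 50.

50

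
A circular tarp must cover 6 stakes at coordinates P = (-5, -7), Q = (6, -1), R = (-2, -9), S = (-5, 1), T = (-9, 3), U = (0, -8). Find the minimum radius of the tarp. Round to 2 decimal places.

8.03

A smallest enclosing disk is always determined by at most three of the input points on its boundary.
The minimum enclosing circle is determined by three boundary points: Q, R, T.
Their circumcentre is (-77/38, -37/38) with r² = 46513/722.
The farthest remaining point U is at distance² 38609/722 ≤ 46513/722.
r = √(46513/722) ≈ 8.03.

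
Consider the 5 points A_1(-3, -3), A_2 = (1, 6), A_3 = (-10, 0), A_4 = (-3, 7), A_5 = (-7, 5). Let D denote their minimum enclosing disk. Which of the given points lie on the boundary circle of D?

A_2, A_3

A smallest enclosing disk is always determined by at most three of the input points on its boundary.
The farthest pair is A_2–A_3 with squared distance 157. The circle on this segment as diameter has centre (-4.5, 3) and r² = 157/4 = 39.25.
Check A_1: distance² to centre = 38.25 ≤ 39.25, so it lies inside.
All remaining points lie in this disk, and no smaller disk contains both endpoints, so this is the minimum enclosing circle.
The points at distance exactly r from the centre are A_2, A_3 — 2 points.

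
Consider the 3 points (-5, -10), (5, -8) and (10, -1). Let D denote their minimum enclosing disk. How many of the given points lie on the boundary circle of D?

Call the three points A, B, C in the order given.
Side lengths²: AB² = 104, AC² = 306, BC² = 74.
Since AC² = 306 ≥ 104 + 74 = 178, the angle opposite AC is not acute, so the smallest enclosing circle has AC as diameter.
Centre = midpoint of AC = (2.5, -5.5), r² = 306/4 = 76.5.
The points at distance exactly r from the centre are (-5, -10), (10, -1) — 2 points.

2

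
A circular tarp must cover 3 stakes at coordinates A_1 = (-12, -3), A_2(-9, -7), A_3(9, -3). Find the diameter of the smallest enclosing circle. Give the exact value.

21

Side lengths²: A_1A_2² = 25, A_1A_3² = 441, A_2A_3² = 340.
Since A_1A_3² = 441 ≥ 340 + 25 = 365, the angle opposite A_1A_3 is not acute, so the smallest enclosing circle has A_1A_3 as diameter.
Centre = midpoint of A_1A_3 = (-1.5, -3), r² = 441/4 = 110.25.
Diameter = 2r = 2√(110.25) = 21.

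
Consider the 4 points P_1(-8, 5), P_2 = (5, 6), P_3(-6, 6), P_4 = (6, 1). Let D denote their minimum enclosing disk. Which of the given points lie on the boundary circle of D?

P_1, P_4

By Welzl's lemma the MEC is supported by two points (diametrically opposite) or three points (on a circumcircle).
The farthest pair is P_1–P_4 with squared distance 212. The circle on this segment as diameter has centre (-1, 3) and r² = 212/4 = 53.
Check P_2: distance² to centre = 45 ≤ 53, so it lies inside.
All remaining points lie in this disk, and no smaller disk contains both endpoints, so this is the minimum enclosing circle.
The points at distance exactly r from the centre are P_1, P_4 — 2 points.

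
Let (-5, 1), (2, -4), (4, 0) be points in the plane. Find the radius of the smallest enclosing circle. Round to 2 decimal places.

Call the three points A, B, C in the order given.
Side lengths²: AB² = 74, AC² = 82, BC² = 20.
Since AC² = 82 < 74 + 20 = 94, the triangle is acute, so the smallest enclosing circle is the circumcircle.
Circumcentre = (-11/19, -4/19), r² = 7585/361.
r = √(7585/361) ≈ 4.58.

4.58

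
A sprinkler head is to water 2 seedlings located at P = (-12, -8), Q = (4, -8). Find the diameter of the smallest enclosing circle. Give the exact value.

16

The smallest circle enclosing two points has them as diameter endpoints.
Centre = midpoint = (-4, -8); r² = |PQ|²/4 = 256/4 = 64.
Diameter = 2r = 2√64 = 16.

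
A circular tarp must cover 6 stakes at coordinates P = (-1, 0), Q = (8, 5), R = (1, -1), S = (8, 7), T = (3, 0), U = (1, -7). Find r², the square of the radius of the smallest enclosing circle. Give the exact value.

61.25

The minimum enclosing circle of a finite set is fixed by two of the points (as a diameter) or three (as a circumcircle).
The farthest pair is S–U with squared distance 245. The circle on this segment as diameter has centre (4.5, 0) and r² = 245/4 = 61.25.
Check P: distance² to centre = 30.25 ≤ 61.25, so it lies inside.
All remaining points lie in this disk, and no smaller disk contains both endpoints, so this is the minimum enclosing circle.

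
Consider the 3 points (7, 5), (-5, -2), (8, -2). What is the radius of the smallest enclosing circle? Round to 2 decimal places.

7.02

Call the three points A, B, C in the order given.
Side lengths²: AB² = 193, AC² = 50, BC² = 169.
Since AB² = 193 < 169 + 50 = 219, the triangle is acute, so the smallest enclosing circle is the circumcircle.
Circumcentre = (1.5, 9/14), r² = 4825/98.
r = √(4825/98) ≈ 7.02.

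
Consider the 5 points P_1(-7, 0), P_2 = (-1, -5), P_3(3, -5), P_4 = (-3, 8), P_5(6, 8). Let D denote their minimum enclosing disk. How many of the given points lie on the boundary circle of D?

A smallest enclosing disk is always determined by at most three of the input points on its boundary.
The minimum enclosing circle is determined by three boundary points: P_1, P_3, P_5.
Their circumcentre is (27/58, 141/58) with r² = 103685/1682.
The farthest remaining point P_2 is at distance² 96493/1682 ≤ 103685/1682.
The points at distance exactly r from the centre are P_1, P_3, P_5 — 3 points.

3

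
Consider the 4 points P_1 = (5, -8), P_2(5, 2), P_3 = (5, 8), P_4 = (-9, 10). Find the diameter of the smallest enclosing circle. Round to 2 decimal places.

A smallest enclosing disk is always determined by at most three of the input points on its boundary.
The farthest pair is P_1–P_4 with squared distance 520. The circle on this segment as diameter has centre (-2, 1) and r² = 520/4 = 130.
Check P_2: distance² to centre = 50 ≤ 130, so it lies inside.
All remaining points lie in this disk, and no smaller disk contains both endpoints, so this is the minimum enclosing circle.
Diameter = 2r = 2√130 ≈ 22.80.

22.80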